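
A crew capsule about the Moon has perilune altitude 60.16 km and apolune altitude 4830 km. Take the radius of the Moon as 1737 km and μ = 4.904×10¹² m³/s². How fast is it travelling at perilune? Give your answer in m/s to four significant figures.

v ≈ 2070 m/s

r_p = 1737 + 60.16 = 1797.2 km = 1.7972×10⁶ m.
r_a = 1737 + 4830 = 6567.0 km = 6.5670×10⁶ m.
Semi-major axis a = (r_p + r_a)/2 = 4182.1 km = 4.182×10⁶ m.
Vis-viva: v² = μ(2/r − 1/a) = 4.904×10¹² × (1.113×10⁻⁶ − 2.391×10⁻⁷) = 4.285×10⁶ m²/s².
v = 2070 m/s.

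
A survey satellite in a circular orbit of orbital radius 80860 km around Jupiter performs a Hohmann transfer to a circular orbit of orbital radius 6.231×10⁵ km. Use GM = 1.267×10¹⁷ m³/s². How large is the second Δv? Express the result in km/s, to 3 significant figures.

r₁ = 80860 km = 8.086×10⁷ m.
r₂ = 6.231×10⁵ km = 6.231×10⁸ m.
Transfer ellipse a_t = (r₁ + r₂)/2 = 3.520×10⁸ m.
At r₁: circular v_c1 = √(μ/r₁) = 39580 m/s; transfer-perijove v_p = √[μ(2/r₁ − 1/a_t)] = 52670 m/s.
At r₂: circular v_c2 = √(μ/r₂) = 14260 m/s; transfer-apojove v_a = √[μ(2/r₂ − 1/a_t)] = 6835 m/s.
Δv₂ = v_c2 − v_a = 7425 m/s.
= 7.425 km/s.

Δv ≈ 7.43 km/s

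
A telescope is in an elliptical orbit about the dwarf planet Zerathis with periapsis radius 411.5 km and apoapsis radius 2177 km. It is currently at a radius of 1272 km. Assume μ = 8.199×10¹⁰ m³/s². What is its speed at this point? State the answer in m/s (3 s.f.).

v ≈ 256 m/s

Semi-major axis a = (r_p + r_a)/2 = 1294.2 km = 1.294×10⁶ m.
Vis-viva: v² = μ(2/r − 1/a) = 8.199×10¹⁰ × (1.572×10⁻⁶ − 7.726×10⁻⁷) = 6.557×10⁴ m²/s².
v = 256.1 m/s.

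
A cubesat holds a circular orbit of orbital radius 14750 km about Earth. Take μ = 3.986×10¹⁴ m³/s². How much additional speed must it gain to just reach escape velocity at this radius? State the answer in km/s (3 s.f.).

r = 14750 km = 1.475×10⁷ m.
Circular speed v_c = √(μ/r) = 5198 m/s.
Escape speed v_esc = √(2μ/r) = √2 × v_c = 7352 m/s.
Δv = v_esc − v_c = 2153 m/s = 2.153 km/s.

Δv ≈ 2.15 km/s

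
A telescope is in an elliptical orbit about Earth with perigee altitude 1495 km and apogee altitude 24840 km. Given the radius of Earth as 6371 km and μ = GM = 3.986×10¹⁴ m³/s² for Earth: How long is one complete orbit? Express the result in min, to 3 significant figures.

r_p = 6371 + 1495 = 7866.0 km = 7.8660×10⁶ m.
r_a = 6371 + 24840 = 31211 km = 3.1211×10⁷ m.
Semi-major axis a = (r_p + r_a)/2 = (7866.0 + 31211)/2 = 19538 km = 1.954×10⁷ m.
By Kepler's third law T = 2π√(a³/μ) = 2π × 4.326×10³ = 2.718×10⁴ s.
= 453.0 min.

T ≈ 453 min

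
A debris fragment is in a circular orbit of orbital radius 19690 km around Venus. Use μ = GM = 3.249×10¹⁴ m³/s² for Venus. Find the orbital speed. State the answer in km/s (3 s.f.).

v ≈ 4.06 km/s

r = 19690 km = 1.969×10⁷ m.
For a circular orbit v = √(μ/r) = √(3.249×10¹⁴ / 1.969×10⁷) = √(1.650×10⁷) = 4062 m/s.
That is 4.062 km/s.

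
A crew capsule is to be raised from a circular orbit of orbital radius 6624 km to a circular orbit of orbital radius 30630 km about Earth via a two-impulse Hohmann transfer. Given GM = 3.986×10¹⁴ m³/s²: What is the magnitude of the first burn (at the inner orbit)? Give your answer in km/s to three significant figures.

r₁ = 6624 km = 6.624×10⁶ m.
r₂ = 30630 km = 3.063×10⁷ m.
Transfer ellipse a_t = (r₁ + r₂)/2 = 1.863×10⁷ m.
At r₁: circular v_c1 = √(μ/r₁) = 7757 m/s; transfer-perigee v_p = √[μ(2/r₁ − 1/a_t)] = 9947 m/s.
Δv₁ = v_p − v_c1 = 2190 m/s.
= 2.190 km/s.

Δv ≈ 2.19 km/s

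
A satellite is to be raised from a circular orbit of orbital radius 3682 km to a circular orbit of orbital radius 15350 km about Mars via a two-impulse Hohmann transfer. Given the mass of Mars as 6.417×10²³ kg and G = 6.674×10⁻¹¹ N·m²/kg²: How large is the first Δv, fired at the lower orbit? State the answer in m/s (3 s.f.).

μ = GM = 6.674×10⁻¹¹ × 6.417×10²³ = 4.283×10¹³ m³/s².
r₁ = 3682 km = 3.682×10⁶ m.
r₂ = 15350 km = 1.535×10⁷ m.
Transfer ellipse a_t = (r₁ + r₂)/2 = 9.516×10⁶ m.
At r₁: circular v_c1 = √(μ/r₁) = 3410 m/s; transfer-periapsis v_p = √[μ(2/r₁ − 1/a_t)] = 4332 m/s.
Δv₁ = v_p − v_c1 = 921.1 m/s.

Δv ≈ 921 m/s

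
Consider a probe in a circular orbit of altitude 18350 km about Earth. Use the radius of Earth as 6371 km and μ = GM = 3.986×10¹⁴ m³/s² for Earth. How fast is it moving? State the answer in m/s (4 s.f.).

v ≈ 4015 m/s

r = 6371 + 18350 = 24721 km = 2.4721×10⁷ m.
For a circular orbit v = √(μ/r) = √(3.986×10¹⁴ / 2.472×10⁷) = √(1.612×10⁷) = 4015 m/s.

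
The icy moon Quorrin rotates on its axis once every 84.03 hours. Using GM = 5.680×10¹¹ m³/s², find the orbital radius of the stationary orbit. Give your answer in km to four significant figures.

r_sync ≈ 10960 km

T = 84.03 hours = 3.025×10⁵ s.
A synchronous orbit has period T, so by Kepler's third law a = (μT²/4π²)^(1/3).
μT²/4π² = 5.680×10¹¹ × (3.025×10⁵)² / 39.48 = 1.317×10²¹ m³.
a = 1.096×10⁷ m = 10960 km.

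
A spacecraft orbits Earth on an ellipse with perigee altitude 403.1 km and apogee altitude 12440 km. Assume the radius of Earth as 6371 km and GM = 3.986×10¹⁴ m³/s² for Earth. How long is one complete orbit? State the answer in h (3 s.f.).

T ≈ 4.00 h

r_p = 6371 + 403.1 = 6774.1 km = 6.7741×10⁶ m.
r_a = 6371 + 12440 = 18811 km = 1.8811×10⁷ m.
Semi-major axis a = (r_p + r_a)/2 = (6774.1 + 18811)/2 = 12793 km = 1.279×10⁷ m.
By Kepler's third law T = 2π√(a³/μ) = 2π × 2.292×10³ = 1.440×10⁴ s.
= 4.000 h.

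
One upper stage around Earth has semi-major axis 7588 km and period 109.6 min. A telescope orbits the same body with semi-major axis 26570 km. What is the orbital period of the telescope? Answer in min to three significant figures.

Kepler's third law: T² ∝ a³, so T₂ = T₁ (a₂/a₁)^(3/2).
a₂/a₁ = 3.502, (a₂/a₁)^(3/2) = 6.552.
T₂ = 109.6 × 6.552 = 718.1 min.

T₂ ≈ 718 min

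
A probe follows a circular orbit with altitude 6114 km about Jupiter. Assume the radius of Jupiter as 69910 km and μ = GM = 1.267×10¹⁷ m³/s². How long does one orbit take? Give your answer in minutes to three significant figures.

r = 69910 + 6114 = 76024 km = 7.6024×10⁷ m.
Kepler's third law: T = 2π√(r³/μ) = 2π√((7.602×10⁷)³ / 1.267×10¹⁷).
r³/μ = 3.468×10⁶ s², so T = 2π × 1.862×10³ = 1.170×10⁴ s.
Converting: 1.170×10⁴ s ÷ 60.00 = 195.0 minutes.

T ≈ 195 minutes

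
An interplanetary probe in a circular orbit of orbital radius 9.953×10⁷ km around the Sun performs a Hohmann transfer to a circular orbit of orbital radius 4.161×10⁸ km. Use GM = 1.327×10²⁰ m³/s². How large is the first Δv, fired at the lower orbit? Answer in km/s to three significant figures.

Δv ≈ 9.87 km/s

r₁ = 9.953×10⁷ km = 9.953×10¹⁰ m.
r₂ = 4.161×10⁸ km = 4.161×10¹¹ m.
Transfer ellipse a_t = (r₁ + r₂)/2 = 2.578×10¹¹ m.
At r₁: circular v_c1 = √(μ/r₁) = 36510 m/s; transfer-perihelion v_p = √[μ(2/r₁ − 1/a_t)] = 46390 m/s.
Δv₁ = v_p − v_c1 = 9874 m/s.
= 9.874 km/s.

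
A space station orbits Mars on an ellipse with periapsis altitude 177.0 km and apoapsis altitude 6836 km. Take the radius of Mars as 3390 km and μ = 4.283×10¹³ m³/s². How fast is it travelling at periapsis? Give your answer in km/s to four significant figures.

r_p = 3390 + 177.0 = 3567.0 km = 3.5670×10⁶ m.
r_a = 3390 + 6836 = 10226 km = 1.0226×10⁷ m.
Semi-major axis a = (r_p + r_a)/2 = 6896.5 km = 6.896×10⁶ m.
Vis-viva: v² = μ(2/r − 1/a) = 4.283×10¹³ × (5.607×10⁻⁷ − 1.450×10⁻⁷) = 1.780×10⁷ m²/s².
v = 4220 m/s = 4.220 km/s.

v ≈ 4.220 km/s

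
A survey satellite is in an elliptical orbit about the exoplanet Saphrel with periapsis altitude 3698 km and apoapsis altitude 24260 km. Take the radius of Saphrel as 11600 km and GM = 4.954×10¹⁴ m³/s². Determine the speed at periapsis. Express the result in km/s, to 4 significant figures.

v ≈ 6.738 km/s

r_p = 11600 + 3698 = 15298 km = 1.5298×10⁷ m.
r_a = 11600 + 24260 = 35860 km = 3.5860×10⁷ m.
Semi-major axis a = (r_p + r_a)/2 = 25579 km = 2.558×10⁷ m.
Vis-viva: v² = μ(2/r − 1/a) = 4.954×10¹⁴ × (1.307×10⁻⁷ − 3.909×10⁻⁸) = 4.540×10⁷ m²/s².
v = 6738 m/s = 6.738 km/s.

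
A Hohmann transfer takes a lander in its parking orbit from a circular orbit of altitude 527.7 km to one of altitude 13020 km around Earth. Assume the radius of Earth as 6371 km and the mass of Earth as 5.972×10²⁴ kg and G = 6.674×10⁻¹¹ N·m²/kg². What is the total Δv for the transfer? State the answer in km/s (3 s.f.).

μ = GM = 6.674×10⁻¹¹ × 5.972×10²⁴ = 3.986×10¹⁴ m³/s².
r₁ = 6371 + 527.7 = 6898.7 km = 6.8987×10⁶ m.
r₂ = 6371 + 13020 = 19391 km = 1.9391×10⁷ m.
Transfer ellipse a_t = (r₁ + r₂)/2 = 1.314×10⁷ m.
At r₁: circular v_c1 = √(μ/r₁) = 7601 m/s; transfer-perigee v_p = √[μ(2/r₁ − 1/a_t)] = 9232 m/s.
Δv₁ = v_p − v_c1 = 1631 m/s.
At r₂: circular v_c2 = √(μ/r₂) = 4534 m/s; transfer-apogee v_a = √[μ(2/r₂ − 1/a_t)] = 3284 m/s.
Δv₂ = v_c2 − v_a = 1249 m/s.
Total Δv = Δv₁ + Δv₂ = 2880 m/s = 2.880 km/s.

Δv_total ≈ 2.88 km/s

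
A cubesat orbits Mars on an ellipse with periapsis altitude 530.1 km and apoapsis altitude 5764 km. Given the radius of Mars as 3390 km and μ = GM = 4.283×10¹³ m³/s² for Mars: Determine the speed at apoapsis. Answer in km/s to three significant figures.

v ≈ 1.68 km/s

r_p = 3390 + 530.1 = 3920.1 km = 3.9201×10⁶ m.
r_a = 3390 + 5764 = 9154.0 km = 9.1540×10⁶ m.
Semi-major axis a = (r_p + r_a)/2 = 6537.1 km = 6.537×10⁶ m.
Vis-viva: v² = μ(2/r − 1/a) = 4.283×10¹³ × (2.185×10⁻⁷ − 1.530×10⁻⁷) = 2.806×10⁶ m²/s².
v = 1675 m/s = 1.675 km/s.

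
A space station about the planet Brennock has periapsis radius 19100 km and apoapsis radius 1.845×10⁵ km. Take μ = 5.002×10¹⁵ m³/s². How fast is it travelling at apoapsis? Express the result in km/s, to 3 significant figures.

Semi-major axis a = (r_p + r_a)/2 = 1.0180×10⁵ km = 1.018×10⁸ m.
Vis-viva: v² = μ(2/r − 1/a) = 5.002×10¹⁵ × (1.084×10⁻⁸ − 9.823×10⁻⁹) = 5.087×10⁶ m²/s².
v = 2255 m/s = 2.255 km/s.

v ≈ 2.26 km/s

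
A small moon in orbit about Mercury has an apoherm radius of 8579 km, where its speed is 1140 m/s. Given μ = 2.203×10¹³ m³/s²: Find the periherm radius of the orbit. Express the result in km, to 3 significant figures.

r_a = 8.579×10⁶ m.
Specific energy ε = v²/2 − μ/r = -1.918×10⁶ J/kg, so a = −μ/(2ε) = 5.743×10⁶ m.
The apsides satisfy r_p + r_a = 2a, so the periherm radius is 2a − r_a = 2.906×10⁶ m = 2906.3 km.

periherm radius ≈ 2910 km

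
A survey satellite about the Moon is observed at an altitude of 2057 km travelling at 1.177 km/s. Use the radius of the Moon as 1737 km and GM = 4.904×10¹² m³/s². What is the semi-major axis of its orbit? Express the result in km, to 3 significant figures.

r = 1737 + 2057 = 3794.0 km = 3.794×10⁶ m.
Vis-viva rearranged: 1/a = 2/r − v²/μ = 5.271×10⁻⁷ − 2.825×10⁻⁷ = 2.447×10⁻⁷ m⁻¹.
a = 4.087×10⁶ m = 4087.3 km.

a ≈ 4090 km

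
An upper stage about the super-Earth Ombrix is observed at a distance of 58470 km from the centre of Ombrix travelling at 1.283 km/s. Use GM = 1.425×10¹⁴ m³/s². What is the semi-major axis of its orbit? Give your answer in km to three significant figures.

a ≈ 44100 km

r = 5.847×10⁷ m.
Specific orbital energy ε = v²/2 − μ/r = (1283)²/2 − 1.425×10¹⁴/5.847×10⁷ = -1.614×10⁶ J/kg.
Since ε = −μ/(2a), a = −μ/(2ε) = 4.414×10⁷ m = 44142 km.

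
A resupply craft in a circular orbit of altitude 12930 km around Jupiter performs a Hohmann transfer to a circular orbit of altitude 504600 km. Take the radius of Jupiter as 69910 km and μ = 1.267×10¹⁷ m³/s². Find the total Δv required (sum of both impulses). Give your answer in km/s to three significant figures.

Δv_total ≈ 20.0 km/s

r₁ = 69910 + 12930 = 82840 km = 8.2840×10⁷ m.
r₂ = 69910 + 504600 = 574510 km = 5.7451×10⁸ m.
Transfer ellipse a_t = (r₁ + r₂)/2 = 3.287×10⁸ m.
At r₁: circular v_c1 = √(μ/r₁) = 39110 m/s; transfer-perijove v_p = √[μ(2/r₁ − 1/a_t)] = 51710 m/s.
Δv₁ = v_p − v_c1 = 12600 m/s.
At r₂: circular v_c2 = √(μ/r₂) = 14850 m/s; transfer-apojove v_a = √[μ(2/r₂ − 1/a_t)] = 7455 m/s.
Δv₂ = v_c2 − v_a = 7395 m/s.
Total Δv = Δv₁ + Δv₂ = 19990 m/s = 19.99 km/s.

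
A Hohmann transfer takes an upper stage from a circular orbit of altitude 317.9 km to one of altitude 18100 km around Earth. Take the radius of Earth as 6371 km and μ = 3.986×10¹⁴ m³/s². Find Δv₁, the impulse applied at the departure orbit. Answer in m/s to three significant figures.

r₁ = 6371 + 317.9 = 6688.9 km = 6.6889×10⁶ m.
r₂ = 6371 + 18100 = 24471 km = 2.4471×10⁷ m.
Transfer ellipse a_t = (r₁ + r₂)/2 = 1.558×10⁷ m.
At r₁: circular v_c1 = √(μ/r₁) = 7720 m/s; transfer-perigee v_p = √[μ(2/r₁ − 1/a_t)] = 9675 m/s.
Δv₁ = v_p − v_c1 = 1955 m/s.

Δv ≈ 1960 m/s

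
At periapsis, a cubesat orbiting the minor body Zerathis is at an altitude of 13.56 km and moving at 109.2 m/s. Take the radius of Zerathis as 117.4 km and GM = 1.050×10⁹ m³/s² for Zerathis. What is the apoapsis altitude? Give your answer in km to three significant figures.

r_p = 117.4 + 13.56 = 130.96 km = 1.310×10⁵ m.
Specific energy ε = v²/2 − μ/r = -2.055×10³ J/kg, so a = −μ/(2ε) = 2.554×10⁵ m.
The apsides satisfy r_p + r_a = 2a, so the apoapsis radius is 2a − r_p = 3.799×10⁵ m = 379.89 km.
Apoapsis altitude = 379.89 − 117.4 = 262.49 km.

apoapsis altitude ≈ 262 km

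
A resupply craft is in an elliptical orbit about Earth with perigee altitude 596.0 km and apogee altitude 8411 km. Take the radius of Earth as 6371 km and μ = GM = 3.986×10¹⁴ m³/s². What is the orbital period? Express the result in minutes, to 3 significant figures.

T ≈ 188 minutes

r_p = 6371 + 596.0 = 6967.0 km = 6.9670×10⁶ m.
r_a = 6371 + 8411 = 14782 km = 1.4782×10⁷ m.
Semi-major axis a = (r_p + r_a)/2 = (6967.0 + 14782)/2 = 10874 km = 1.087×10⁷ m.
By Kepler's third law T = 2π√(a³/μ) = 2π × 1.796×10³ = 1.129×10⁴ s.
= 188.1 minutes.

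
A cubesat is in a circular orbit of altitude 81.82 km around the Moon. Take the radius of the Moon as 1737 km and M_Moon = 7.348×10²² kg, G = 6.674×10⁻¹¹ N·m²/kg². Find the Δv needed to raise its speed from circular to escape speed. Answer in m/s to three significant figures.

μ = GM = 6.674×10⁻¹¹ × 7.348×10²² = 4.904×10¹² m³/s².
r = 1737 + 81.82 = 1818.8 km = 1.8188×10⁶ m.
Circular speed v_c = √(μ/r) = 1642 m/s.
Escape speed v_esc = √(2μ/r) = √2 × v_c = 2322 m/s.
Δv = v_esc − v_c = 680.2 m/s.

Δv ≈ 680 m/s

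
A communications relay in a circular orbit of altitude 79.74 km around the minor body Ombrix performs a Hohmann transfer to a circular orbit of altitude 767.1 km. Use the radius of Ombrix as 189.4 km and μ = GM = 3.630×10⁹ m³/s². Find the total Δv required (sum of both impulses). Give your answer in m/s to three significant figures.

r₁ = 189.4 + 79.74 = 269.14 km = 2.6914×10⁵ m.
r₂ = 189.4 + 767.1 = 956.50 km = 9.5650×10⁵ m.
Transfer ellipse a_t = (r₁ + r₂)/2 = 6.128×10⁵ m.
At r₁: circular v_c1 = √(μ/r₁) = 116.1 m/s; transfer-periapsis v_p = √[μ(2/r₁ − 1/a_t)] = 145.1 m/s.
Δv₁ = v_p − v_c1 = 28.96 m/s.
At r₂: circular v_c2 = √(μ/r₂) = 61.60 m/s; transfer-apoapsis v_a = √[μ(2/r₂ − 1/a_t)] = 40.83 m/s.
Δv₂ = v_c2 − v_a = 20.78 m/s.
Total Δv = Δv₁ + Δv₂ = 49.73 m/s.

Δv_total ≈ 49.7 m/s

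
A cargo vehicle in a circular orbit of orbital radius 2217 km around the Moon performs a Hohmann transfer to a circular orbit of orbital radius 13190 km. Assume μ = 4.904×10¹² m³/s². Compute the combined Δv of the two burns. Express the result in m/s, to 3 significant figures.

r₁ = 2217 km = 2.217×10⁶ m.
r₂ = 13190 km = 1.319×10⁷ m.
Transfer ellipse a_t = (r₁ + r₂)/2 = 7.704×10⁶ m.
At r₁: circular v_c1 = √(μ/r₁) = 1487 m/s; transfer-perilune v_p = √[μ(2/r₁ − 1/a_t)] = 1946 m/s.
Δv₁ = v_p − v_c1 = 458.8 m/s.
At r₂: circular v_c2 = √(μ/r₂) = 609.8 m/s; transfer-apolune v_a = √[μ(2/r₂ − 1/a_t)] = 327.1 m/s.
Δv₂ = v_c2 − v_a = 282.6 m/s.
Total Δv = Δv₁ + Δv₂ = 741.5 m/s.

Δv_total ≈ 741 m/s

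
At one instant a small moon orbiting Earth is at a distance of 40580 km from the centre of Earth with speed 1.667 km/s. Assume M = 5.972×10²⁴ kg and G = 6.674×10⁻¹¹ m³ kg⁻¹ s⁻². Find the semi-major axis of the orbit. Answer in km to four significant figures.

a ≈ 23630 km

μ = GM = 6.674×10⁻¹¹ × 5.972×10²⁴ = 3.986×10¹⁴ m³/s².
r = 4.058×10⁷ m.
Vis-viva rearranged: 1/a = 2/r − v²/μ = 4.929×10⁻⁸ − 6.972×10⁻⁹ = 4.231×10⁻⁸ m⁻¹.
a = 2.363×10⁷ m = 23633 km.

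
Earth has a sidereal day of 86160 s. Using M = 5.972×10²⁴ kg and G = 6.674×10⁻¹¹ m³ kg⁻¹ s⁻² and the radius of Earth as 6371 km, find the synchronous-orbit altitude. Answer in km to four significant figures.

μ = GM = 6.674×10⁻¹¹ × 5.972×10²⁴ = 3.986×10¹⁴ m³/s².
A synchronous orbit has period T, so by Kepler's third law a = (μT²/4π²)^(1/3).
μT²/4π² = 3.986×10¹⁴ × (8.616×10⁴)² / 39.48 = 7.495×10²² m³.
a = 4.216×10⁷ m = 42162 km.
Altitude h = a − R = 42162 − 6371 = 35791 km.

h_sync ≈ 35790 km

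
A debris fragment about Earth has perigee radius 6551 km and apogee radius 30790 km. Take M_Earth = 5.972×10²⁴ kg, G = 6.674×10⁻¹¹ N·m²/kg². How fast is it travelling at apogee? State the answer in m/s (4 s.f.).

v ≈ 2131 m/s

μ = GM = 6.674×10⁻¹¹ × 5.972×10²⁴ = 3.986×10¹⁴ m³/s².
Semi-major axis a = (r_p + r_a)/2 = 18670 km = 1.867×10⁷ m.
Vis-viva: v² = μ(2/r − 1/a) = 3.986×10¹⁴ × (6.496×10⁻⁸ − 5.356×10⁻⁸) = 4.542×10⁶ m²/s².
v = 2131 m/s.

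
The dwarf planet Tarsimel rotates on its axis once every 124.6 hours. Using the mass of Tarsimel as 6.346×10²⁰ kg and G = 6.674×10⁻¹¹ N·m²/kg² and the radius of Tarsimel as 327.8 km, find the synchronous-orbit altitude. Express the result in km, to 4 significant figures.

h_sync ≈ 5671 km

μ = GM = 6.674×10⁻¹¹ × 6.346×10²⁰ = 4.235×10¹⁰ m³/s².
T = 124.6 hours = 4.486×10⁵ s.
A synchronous orbit has period T, so by Kepler's third law a = (μT²/4π²)^(1/3).
μT²/4π² = 4.235×10¹⁰ × (4.486×10⁵)² / 39.48 = 2.159×10²⁰ m³.
a = 5.999×10⁶ m = 5998.7 km.
Altitude h = a − R = 5998.7 − 327.8 = 5670.9 km.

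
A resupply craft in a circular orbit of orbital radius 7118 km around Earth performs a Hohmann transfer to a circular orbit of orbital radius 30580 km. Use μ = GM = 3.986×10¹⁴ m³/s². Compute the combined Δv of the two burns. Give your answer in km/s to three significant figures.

r₁ = 7118 km = 7.118×10⁶ m.
r₂ = 30580 km = 3.058×10⁷ m.
Transfer ellipse a_t = (r₁ + r₂)/2 = 1.885×10⁷ m.
At r₁: circular v_c1 = √(μ/r₁) = 7483 m/s; transfer-perigee v_p = √[μ(2/r₁ − 1/a_t)] = 9532 m/s.
Δv₁ = v_p − v_c1 = 2048 m/s.
At r₂: circular v_c2 = √(μ/r₂) = 3610 m/s; transfer-apogee v_a = √[μ(2/r₂ − 1/a_t)] = 2219 m/s.
Δv₂ = v_c2 − v_a = 1392 m/s.
Total Δv = Δv₁ + Δv₂ = 3440 m/s = 3.440 km/s.

Δv_total ≈ 3.44 km/s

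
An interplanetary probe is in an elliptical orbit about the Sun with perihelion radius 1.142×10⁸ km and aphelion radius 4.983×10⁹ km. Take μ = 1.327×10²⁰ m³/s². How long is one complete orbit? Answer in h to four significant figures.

T ≈ 616400 h

Semi-major axis a = (r_p + r_a)/2 = (1.1420×10⁸ + 4.9830×10⁹)/2 = 2.5486×10⁹ km = 2.549×10¹² m.
By Kepler's third law T = 2π√(a³/μ) = 2π × 3.532×10⁸ = 2.219×10⁹ s.
= 6.164×10⁵ h.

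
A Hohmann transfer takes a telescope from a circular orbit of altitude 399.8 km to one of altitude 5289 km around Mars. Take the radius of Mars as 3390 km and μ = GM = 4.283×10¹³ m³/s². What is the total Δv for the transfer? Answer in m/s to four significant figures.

r₁ = 3390 + 399.8 = 3789.8 km = 3.7898×10⁶ m.
r₂ = 3390 + 5289 = 8679.0 km = 8.6790×10⁶ m.
Transfer ellipse a_t = (r₁ + r₂)/2 = 6.234×10⁶ m.
At r₁: circular v_c1 = √(μ/r₁) = 3362 m/s; transfer-periapsis v_p = √[μ(2/r₁ − 1/a_t)] = 3966 m/s.
Δv₁ = v_p − v_c1 = 604.7 m/s.
At r₂: circular v_c2 = √(μ/r₂) = 2221 m/s; transfer-apoapsis v_a = √[μ(2/r₂ − 1/a_t)] = 1732 m/s.
Δv₂ = v_c2 − v_a = 489.5 m/s.
Total Δv = Δv₁ + Δv₂ = 1094 m/s.

Δv_total ≈ 1094 m/s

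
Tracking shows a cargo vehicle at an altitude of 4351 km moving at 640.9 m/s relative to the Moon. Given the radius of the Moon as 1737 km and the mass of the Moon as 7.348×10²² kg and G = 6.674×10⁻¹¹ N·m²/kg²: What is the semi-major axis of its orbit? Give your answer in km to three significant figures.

μ = GM = 6.674×10⁻¹¹ × 7.348×10²² = 4.904×10¹² m³/s².
r = 1737 + 4351 = 6088.0 km = 6.088×10⁶ m.
Vis-viva rearranged: 1/a = 2/r − v²/μ = 3.285×10⁻⁷ − 8.376×10⁻⁸ = 2.448×10⁻⁷ m⁻¹.
a = 4.086×10⁶ m = 4085.7 km.

a ≈ 4090 km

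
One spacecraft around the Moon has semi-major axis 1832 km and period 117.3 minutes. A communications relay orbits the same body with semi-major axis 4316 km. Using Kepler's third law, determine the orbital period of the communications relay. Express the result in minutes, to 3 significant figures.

T₂ ≈ 424 minutes

Kepler's third law: T² ∝ a³, so T₂ = T₁ (a₂/a₁)^(3/2).
a₂/a₁ = 2.356, (a₂/a₁)^(3/2) = 3.616.
T₂ = 117.3 × 3.616 = 424.2 minutes.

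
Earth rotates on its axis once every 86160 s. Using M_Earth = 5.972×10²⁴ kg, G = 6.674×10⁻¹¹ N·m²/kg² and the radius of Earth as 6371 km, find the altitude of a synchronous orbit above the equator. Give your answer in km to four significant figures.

μ = GM = 6.674×10⁻¹¹ × 5.972×10²⁴ = 3.986×10¹⁴ m³/s².
A synchronous orbit has period T, so by Kepler's third law a = (μT²/4π²)^(1/3).
μT²/4π² = 3.986×10¹⁴ × (8.616×10⁴)² / 39.48 = 7.495×10²² m³.
a = 4.216×10⁷ m = 42162 km.
Altitude h = a − R = 42162 − 6371 = 35791 km.

h_sync ≈ 35790 km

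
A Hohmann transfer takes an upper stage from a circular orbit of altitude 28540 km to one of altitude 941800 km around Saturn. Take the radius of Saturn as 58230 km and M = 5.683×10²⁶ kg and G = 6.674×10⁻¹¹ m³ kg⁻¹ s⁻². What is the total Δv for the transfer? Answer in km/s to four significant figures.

Δv_total ≈ 11.15 km/s

μ = GM = 6.674×10⁻¹¹ × 5.683×10²⁶ = 3.793×10¹⁶ m³/s².
r₁ = 58230 + 28540 = 86770 km = 8.6770×10⁷ m.
r₂ = 58230 + 941800 = 1000000 km = 1.0000×10⁹ m.
Transfer ellipse a_t = (r₁ + r₂)/2 = 5.434×10⁸ m.
At r₁: circular v_c1 = √(μ/r₁) = 20910 m/s; transfer-perikrone v_p = √[μ(2/r₁ − 1/a_t)] = 28360 m/s.
Δv₁ = v_p − v_c1 = 7455 m/s.
At r₂: circular v_c2 = √(μ/r₂) = 6159 m/s; transfer-apokrone v_a = √[μ(2/r₂ − 1/a_t)] = 2461 m/s.
Δv₂ = v_c2 − v_a = 3698 m/s.
Total Δv = Δv₁ + Δv₂ = 11150 m/s = 11.15 km/s.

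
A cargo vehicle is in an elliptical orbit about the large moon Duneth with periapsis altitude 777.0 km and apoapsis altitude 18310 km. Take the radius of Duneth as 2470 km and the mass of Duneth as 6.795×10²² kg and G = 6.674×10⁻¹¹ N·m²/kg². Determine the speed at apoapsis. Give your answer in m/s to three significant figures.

v ≈ 243 m/s

μ = GM = 6.674×10⁻¹¹ × 6.795×10²² = 4.535×10¹² m³/s².
r_p = 2470 + 777.0 = 3247.0 km = 3.2470×10⁶ m.
r_a = 2470 + 18310 = 20780 km = 2.0780×10⁷ m.
Semi-major axis a = (r_p + r_a)/2 = 12014 km = 1.201×10⁷ m.
Vis-viva: v² = μ(2/r − 1/a) = 4.535×10¹² × (9.625×10⁻⁸ − 8.324×10⁻⁸) = 5.899×10⁴ m²/s².
v = 242.9 m/s.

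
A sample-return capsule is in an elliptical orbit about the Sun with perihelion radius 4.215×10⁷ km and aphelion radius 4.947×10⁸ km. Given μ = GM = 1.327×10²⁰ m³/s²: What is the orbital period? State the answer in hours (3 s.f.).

T ≈ 21100 hours

Semi-major axis a = (r_p + r_a)/2 = (4.2150×10⁷ + 4.9470×10⁸)/2 = 2.6842×10⁸ km = 2.684×10¹¹ m.
By Kepler's third law T = 2π√(a³/μ) = 2π × 1.207×10⁷ = 7.585×10⁷ s.
= 21070 hours.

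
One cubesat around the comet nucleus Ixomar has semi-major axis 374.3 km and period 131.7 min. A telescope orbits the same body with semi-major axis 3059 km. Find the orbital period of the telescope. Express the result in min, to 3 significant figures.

Kepler's third law: T² ∝ a³, so T₂ = T₁ (a₂/a₁)^(3/2).
a₂/a₁ = 8.173, (a₂/a₁)^(3/2) = 23.36.
T₂ = 131.7 × 23.36 = 3077 min.

T₂ ≈ 3080 min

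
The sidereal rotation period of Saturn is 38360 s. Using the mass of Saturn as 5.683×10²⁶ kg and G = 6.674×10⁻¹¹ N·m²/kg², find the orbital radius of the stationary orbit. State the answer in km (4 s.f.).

μ = GM = 6.674×10⁻¹¹ × 5.683×10²⁶ = 3.793×10¹⁶ m³/s².
A synchronous orbit has period T, so by Kepler's third law a = (μT²/4π²)^(1/3).
μT²/4π² = 3.793×10¹⁶ × (3.836×10⁴)² / 39.48 = 1.414×10²⁴ m³.
a = 1.122×10⁸ m = 1.1223×10⁵ km.

r_sync ≈ 1.122×10⁵ km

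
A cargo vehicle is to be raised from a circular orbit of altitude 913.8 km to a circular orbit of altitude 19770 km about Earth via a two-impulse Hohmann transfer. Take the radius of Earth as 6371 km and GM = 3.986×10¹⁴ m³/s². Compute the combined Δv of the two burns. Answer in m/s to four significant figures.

r₁ = 6371 + 913.8 = 7284.8 km = 7.2848×10⁶ m.
r₂ = 6371 + 19770 = 26141 km = 2.6141×10⁷ m.
Transfer ellipse a_t = (r₁ + r₂)/2 = 1.671×10⁷ m.
At r₁: circular v_c1 = √(μ/r₁) = 7397 m/s; transfer-perigee v_p = √[μ(2/r₁ − 1/a_t)] = 9251 m/s.
Δv₁ = v_p − v_c1 = 1854 m/s.
At r₂: circular v_c2 = √(μ/r₂) = 3905 m/s; transfer-apogee v_a = √[μ(2/r₂ − 1/a_t)] = 2578 m/s.
Δv₂ = v_c2 − v_a = 1327 m/s.
Total Δv = Δv₁ + Δv₂ = 3181 m/s.

Δv_total ≈ 3181 m/s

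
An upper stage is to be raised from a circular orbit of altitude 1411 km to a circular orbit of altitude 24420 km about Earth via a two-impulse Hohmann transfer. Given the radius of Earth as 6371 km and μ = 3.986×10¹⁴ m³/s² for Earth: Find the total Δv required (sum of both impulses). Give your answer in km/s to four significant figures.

r₁ = 6371 + 1411 = 7782.0 km = 7.7820×10⁶ m.
r₂ = 6371 + 24420 = 30791 km = 3.0791×10⁷ m.
Transfer ellipse a_t = (r₁ + r₂)/2 = 1.929×10⁷ m.
At r₁: circular v_c1 = √(μ/r₁) = 7157 m/s; transfer-perigee v_p = √[μ(2/r₁ − 1/a_t)] = 9043 m/s.
Δv₁ = v_p − v_c1 = 1886 m/s.
At r₂: circular v_c2 = √(μ/r₂) = 3598 m/s; transfer-apogee v_a = √[μ(2/r₂ − 1/a_t)] = 2285 m/s.
Δv₂ = v_c2 − v_a = 1312 m/s.
Total Δv = Δv₁ + Δv₂ = 3199 m/s = 3.199 km/s.

Δv_total ≈ 3.199 km/s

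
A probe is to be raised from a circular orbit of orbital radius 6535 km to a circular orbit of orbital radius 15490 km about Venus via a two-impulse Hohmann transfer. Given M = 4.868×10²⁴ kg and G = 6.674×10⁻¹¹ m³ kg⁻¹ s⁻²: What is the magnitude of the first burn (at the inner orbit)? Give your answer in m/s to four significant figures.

μ = GM = 6.674×10⁻¹¹ × 4.868×10²⁴ = 3.249×10¹⁴ m³/s².
r₁ = 6535 km = 6.535×10⁶ m.
r₂ = 15490 km = 1.549×10⁷ m.
Transfer ellipse a_t = (r₁ + r₂)/2 = 1.101×10⁷ m.
At r₁: circular v_c1 = √(μ/r₁) = 7051 m/s; transfer-periapsis v_p = √[μ(2/r₁ − 1/a_t)] = 8362 m/s.
Δv₁ = v_p − v_c1 = 1311 m/s.

Δv ≈ 1311 m/s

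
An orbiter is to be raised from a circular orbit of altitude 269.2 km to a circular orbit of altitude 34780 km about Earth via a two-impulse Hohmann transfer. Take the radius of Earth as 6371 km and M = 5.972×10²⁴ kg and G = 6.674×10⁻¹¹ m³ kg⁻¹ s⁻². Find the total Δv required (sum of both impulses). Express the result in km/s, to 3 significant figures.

μ = GM = 6.674×10⁻¹¹ × 5.972×10²⁴ = 3.986×10¹⁴ m³/s².
r₁ = 6371 + 269.2 = 6640.2 km = 6.6402×10⁶ m.
r₂ = 6371 + 34780 = 41151 km = 4.1151×10⁷ m.
Transfer ellipse a_t = (r₁ + r₂)/2 = 2.390×10⁷ m.
At r₁: circular v_c1 = √(μ/r₁) = 7748 m/s; transfer-perigee v_p = √[μ(2/r₁ − 1/a_t)] = 10170 m/s.
Δv₁ = v_p − v_c1 = 2420 m/s.
At r₂: circular v_c2 = √(μ/r₂) = 3112 m/s; transfer-apogee v_a = √[μ(2/r₂ − 1/a_t)] = 1641 m/s.
Δv₂ = v_c2 − v_a = 1472 m/s.
Total Δv = Δv₁ + Δv₂ = 3891 m/s = 3.891 km/s.

Δv_total ≈ 3.89 km/s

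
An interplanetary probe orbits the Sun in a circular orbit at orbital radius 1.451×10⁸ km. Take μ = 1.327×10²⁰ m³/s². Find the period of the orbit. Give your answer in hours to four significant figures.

r = 1.451×10⁸ km = 1.451×10¹¹ m.
Kepler's third law: T = 2π√(r³/μ) = 2π√((1.451×10¹¹)³ / 1.327×10²⁰).
r³/μ = 2.302×10¹³ s², so T = 2π × 4.798×10⁶ = 3.015×10⁷ s.
Converting: 3.015×10⁷ s ÷ 3600 = 8374 hours.

T ≈ 8374 hours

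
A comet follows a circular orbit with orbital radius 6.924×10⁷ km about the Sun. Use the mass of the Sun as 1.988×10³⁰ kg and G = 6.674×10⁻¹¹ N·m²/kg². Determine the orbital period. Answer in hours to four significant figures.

T ≈ 2761 hours

μ = GM = 6.674×10⁻¹¹ × 1.988×10³⁰ = 1.327×10²⁰ m³/s².
r = 6.924×10⁷ km = 6.924×10¹⁰ m.
Kepler's third law: T = 2π√(r³/μ) = 2π√((6.924×10¹⁰)³ / 1.327×10²⁰).
r³/μ = 2.502×10¹² s², so T = 2π × 1.582×10⁶ = 9.938×10⁶ s.
Converting: 9.938×10⁶ s ÷ 3600 = 2761 hours.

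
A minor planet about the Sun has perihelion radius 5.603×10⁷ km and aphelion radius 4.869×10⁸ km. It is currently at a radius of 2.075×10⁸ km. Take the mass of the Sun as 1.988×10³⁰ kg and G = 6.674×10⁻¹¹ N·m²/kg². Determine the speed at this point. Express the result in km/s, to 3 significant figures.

v ≈ 28.1 km/s

μ = GM = 6.674×10⁻¹¹ × 1.988×10³⁰ = 1.327×10²⁰ m³/s².
Semi-major axis a = (r_p + r_a)/2 = 2.7146×10⁸ km = 2.715×10¹¹ m.
Vis-viva: v² = μ(2/r − 1/a) = 1.327×10²⁰ × (9.639×10⁻¹² − 3.684×10⁻¹²) = 7.901×10⁸ m²/s².
v = 28110 m/s = 28.11 km/s.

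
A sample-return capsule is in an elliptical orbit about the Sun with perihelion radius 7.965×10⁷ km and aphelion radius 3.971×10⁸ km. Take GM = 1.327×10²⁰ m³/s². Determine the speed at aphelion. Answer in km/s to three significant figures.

v ≈ 10.6 km/s

Semi-major axis a = (r_p + r_a)/2 = 2.3838×10⁸ km = 2.384×10¹¹ m.
Vis-viva: v² = μ(2/r − 1/a) = 1.327×10²⁰ × (5.037×10⁻¹² − 4.195×10⁻¹²) = 1.117×10⁸ m²/s².
v = 10570 m/s = 10.57 km/s.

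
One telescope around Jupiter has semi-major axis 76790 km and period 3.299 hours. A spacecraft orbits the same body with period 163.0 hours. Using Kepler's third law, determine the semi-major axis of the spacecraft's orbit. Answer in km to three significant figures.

a₂ ≈ 1.03×10⁶ km

Kepler's third law: a³ ∝ T², so a₂ = a₁ (T₂/T₁)^(2/3).
T₂/T₁ = 49.41, (T₂/T₁)^(2/3) = 13.46.
a₂ = 76790 × 13.46 = 1.034×10⁶ km.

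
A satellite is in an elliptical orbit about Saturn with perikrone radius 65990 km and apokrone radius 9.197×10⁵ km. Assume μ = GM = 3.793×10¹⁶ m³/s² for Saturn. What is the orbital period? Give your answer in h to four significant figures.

T ≈ 98.05 h

Semi-major axis a = (r_p + r_a)/2 = (65990 + 9.1970×10⁵)/2 = 4.9284×10⁵ km = 4.928×10⁸ m.
By Kepler's third law T = 2π√(a³/μ) = 2π × 5.618×10⁴ = 3.530×10⁵ s.
= 98.05 h.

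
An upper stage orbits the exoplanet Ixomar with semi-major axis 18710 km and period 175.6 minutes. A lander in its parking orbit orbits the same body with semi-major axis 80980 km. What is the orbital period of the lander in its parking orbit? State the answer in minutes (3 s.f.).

T₂ ≈ 1580 minutes

Kepler's third law: T² ∝ a³, so T₂ = T₁ (a₂/a₁)^(3/2).
a₂/a₁ = 4.328, (a₂/a₁)^(3/2) = 9.004.
T₂ = 175.6 × 9.004 = 1581 minutes.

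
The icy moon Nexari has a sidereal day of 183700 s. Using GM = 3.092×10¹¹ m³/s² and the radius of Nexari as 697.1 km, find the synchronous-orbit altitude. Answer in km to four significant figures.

h_sync ≈ 5720 km

A synchronous orbit has period T, so by Kepler's third law a = (μT²/4π²)^(1/3).
μT²/4π² = 3.092×10¹¹ × (1.837×10⁵)² / 39.48 = 2.643×10²⁰ m³.
a = 6.418×10⁶ m = 6417.5 km.
Altitude h = a − R = 6417.5 − 697.1 = 5720.4 km.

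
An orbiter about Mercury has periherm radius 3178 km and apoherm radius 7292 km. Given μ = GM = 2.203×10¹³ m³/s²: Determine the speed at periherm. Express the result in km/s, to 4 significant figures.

Semi-major axis a = (r_p + r_a)/2 = 5235.0 km = 5.235×10⁶ m.
Vis-viva: v² = μ(2/r − 1/a) = 2.203×10¹³ × (6.293×10⁻⁷ − 1.910×10⁻⁷) = 9.656×10⁶ m²/s².
v = 3107 m/s = 3.107 km/s.

v ≈ 3.107 km/s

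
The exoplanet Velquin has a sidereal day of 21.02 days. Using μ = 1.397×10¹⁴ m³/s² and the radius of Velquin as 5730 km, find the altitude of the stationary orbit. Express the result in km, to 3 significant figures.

h_sync ≈ 2.21×10⁵ km

T = 21.02 days = 1.816×10⁶ s.
A synchronous orbit has period T, so by Kepler's third law a = (μT²/4π²)^(1/3).
μT²/4π² = 1.397×10¹⁴ × (1.816×10⁶)² / 39.48 = 1.167×10²⁵ m³.
a = 2.268×10⁸ m = 2.2683×10⁵ km.
Altitude h = a − R = 2.2683×10⁵ − 5730 = 2.2110×10⁵ km.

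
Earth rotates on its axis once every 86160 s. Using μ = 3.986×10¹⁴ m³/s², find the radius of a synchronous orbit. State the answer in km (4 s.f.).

r_sync ≈ 42160 km

A synchronous orbit has period T, so by Kepler's third law a = (μT²/4π²)^(1/3).
μT²/4π² = 3.986×10¹⁴ × (8.616×10⁴)² / 39.48 = 7.495×10²² m³.
a = 4.216×10⁷ m = 42163 km.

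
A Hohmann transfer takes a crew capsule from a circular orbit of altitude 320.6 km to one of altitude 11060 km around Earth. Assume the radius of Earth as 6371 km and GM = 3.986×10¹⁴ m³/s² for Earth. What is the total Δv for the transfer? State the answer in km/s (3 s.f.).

r₁ = 6371 + 320.6 = 6691.6 km = 6.6916×10⁶ m.
r₂ = 6371 + 11060 = 17431 km = 1.7431×10⁷ m.
Transfer ellipse a_t = (r₁ + r₂)/2 = 1.206×10⁷ m.
At r₁: circular v_c1 = √(μ/r₁) = 7718 m/s; transfer-perigee v_p = √[μ(2/r₁ − 1/a_t)] = 9278 m/s.
Δv₁ = v_p − v_c1 = 1560 m/s.
At r₂: circular v_c2 = √(μ/r₂) = 4782 m/s; transfer-apogee v_a = √[μ(2/r₂ − 1/a_t)] = 3562 m/s.
Δv₂ = v_c2 − v_a = 1220 m/s.
Total Δv = Δv₁ + Δv₂ = 2780 m/s = 2.780 km/s.

Δv_total ≈ 2.78 km/s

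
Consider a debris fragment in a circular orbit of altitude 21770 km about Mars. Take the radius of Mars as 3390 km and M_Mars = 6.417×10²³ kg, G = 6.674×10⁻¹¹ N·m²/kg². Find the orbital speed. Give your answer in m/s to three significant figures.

v ≈ 1300 m/s

μ = GM = 6.674×10⁻¹¹ × 6.417×10²³ = 4.283×10¹³ m³/s².
r = 3390 + 21770 = 25160 km = 2.5160×10⁷ m.
For a circular orbit v = √(μ/r) = √(4.283×10¹³ / 2.516×10⁷) = √(1.702×10⁶) = 1305 m/s.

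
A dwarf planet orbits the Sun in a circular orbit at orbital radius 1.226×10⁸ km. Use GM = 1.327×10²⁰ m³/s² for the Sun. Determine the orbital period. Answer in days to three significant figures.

T ≈ 271 days

r = 1.226×10⁸ km = 1.226×10¹¹ m.
Kepler's third law: T = 2π√(r³/μ) = 2π√((1.226×10¹¹)³ / 1.327×10²⁰).
r³/μ = 1.389×10¹³ s², so T = 2π × 3.726×10⁶ = 2.341×10⁷ s.
Converting: 2.341×10⁷ s ÷ 86400 = 271.0 days.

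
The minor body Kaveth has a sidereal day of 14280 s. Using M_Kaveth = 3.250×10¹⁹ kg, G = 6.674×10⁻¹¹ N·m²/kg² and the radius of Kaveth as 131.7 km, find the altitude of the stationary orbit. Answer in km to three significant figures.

μ = GM = 6.674×10⁻¹¹ × 3.250×10¹⁹ = 2.169×10⁹ m³/s².
A synchronous orbit has period T, so by Kepler's third law a = (μT²/4π²)^(1/3).
μT²/4π² = 2.169×10⁹ × (1.428×10⁴)² / 39.48 = 1.120×10¹⁶ m³.
a = 2.238×10⁵ m = 223.76 km.
Altitude h = a − R = 223.76 − 131.7 = 92.063 km.

h_sync ≈ 92.1 km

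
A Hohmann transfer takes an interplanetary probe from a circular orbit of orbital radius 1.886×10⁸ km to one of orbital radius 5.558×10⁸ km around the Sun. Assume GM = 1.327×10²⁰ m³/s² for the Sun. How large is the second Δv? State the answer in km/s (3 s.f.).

r₁ = 1.886×10⁸ km = 1.886×10¹¹ m.
r₂ = 5.558×10⁸ km = 5.558×10¹¹ m.
Transfer ellipse a_t = (r₁ + r₂)/2 = 3.722×10¹¹ m.
At r₁: circular v_c1 = √(μ/r₁) = 26530 m/s; transfer-perihelion v_p = √[μ(2/r₁ − 1/a_t)] = 32410 m/s.
At r₂: circular v_c2 = √(μ/r₂) = 15450 m/s; transfer-aphelion v_a = √[μ(2/r₂ − 1/a_t)] = 11000 m/s.
Δv₂ = v_c2 − v_a = 4453 m/s.
= 4.453 km/s.

Δv ≈ 4.45 km/s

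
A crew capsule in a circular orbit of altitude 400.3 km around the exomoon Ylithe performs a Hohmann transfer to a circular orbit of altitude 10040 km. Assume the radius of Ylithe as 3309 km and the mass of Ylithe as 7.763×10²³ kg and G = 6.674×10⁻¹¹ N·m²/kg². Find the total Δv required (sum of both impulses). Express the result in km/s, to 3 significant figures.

μ = GM = 6.674×10⁻¹¹ × 7.763×10²³ = 5.181×10¹³ m³/s².
r₁ = 3309 + 400.3 = 3709.3 km = 3.7093×10⁶ m.
r₂ = 3309 + 10040 = 13349 km = 1.3349×10⁷ m.
Transfer ellipse a_t = (r₁ + r₂)/2 = 8.529×10⁶ m.
At r₁: circular v_c1 = √(μ/r₁) = 3737 m/s; transfer-periapsis v_p = √[μ(2/r₁ − 1/a_t)] = 4676 m/s.
Δv₁ = v_p − v_c1 = 938.2 m/s.
At r₂: circular v_c2 = √(μ/r₂) = 1970 m/s; transfer-apoapsis v_a = √[μ(2/r₂ − 1/a_t)] = 1299 m/s.
Δv₂ = v_c2 − v_a = 670.9 m/s.
Total Δv = Δv₁ + Δv₂ = 1609 m/s = 1.609 km/s.

Δv_total ≈ 1.61 km/s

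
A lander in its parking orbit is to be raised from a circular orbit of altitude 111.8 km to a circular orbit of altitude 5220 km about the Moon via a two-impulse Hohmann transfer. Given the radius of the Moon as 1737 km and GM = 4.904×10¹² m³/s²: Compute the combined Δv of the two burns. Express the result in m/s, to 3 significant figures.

Δv_total ≈ 714 m/s

r₁ = 1737 + 111.8 = 1848.8 km = 1.8488×10⁶ m.
r₂ = 1737 + 5220 = 6957.0 km = 6.9570×10⁶ m.
Transfer ellipse a_t = (r₁ + r₂)/2 = 4.403×10⁶ m.
At r₁: circular v_c1 = √(μ/r₁) = 1629 m/s; transfer-perilune v_p = √[μ(2/r₁ − 1/a_t)] = 2047 m/s.
Δv₁ = v_p − v_c1 = 418.6 m/s.
At r₂: circular v_c2 = √(μ/r₂) = 839.6 m/s; transfer-apolune v_a = √[μ(2/r₂ − 1/a_t)] = 544.1 m/s.
Δv₂ = v_c2 − v_a = 295.5 m/s.
Total Δv = Δv₁ + Δv₂ = 714.1 m/s.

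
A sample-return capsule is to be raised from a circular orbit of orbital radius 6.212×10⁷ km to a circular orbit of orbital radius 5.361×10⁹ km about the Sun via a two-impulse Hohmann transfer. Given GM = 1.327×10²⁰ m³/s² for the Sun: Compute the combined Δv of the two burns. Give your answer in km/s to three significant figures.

Δv_total ≈ 23.0 km/s

r₁ = 6.212×10⁷ km = 6.212×10¹⁰ m.
r₂ = 5.361×10⁹ km = 5.361×10¹² m.
Transfer ellipse a_t = (r₁ + r₂)/2 = 2.712×10¹² m.
At r₁: circular v_c1 = √(μ/r₁) = 46220 m/s; transfer-perihelion v_p = √[μ(2/r₁ − 1/a_t)] = 64990 m/s.
Δv₁ = v_p − v_c1 = 18770 m/s.
At r₂: circular v_c2 = √(μ/r₂) = 4975 m/s; transfer-aphelion v_a = √[μ(2/r₂ − 1/a_t)] = 753.0 m/s.
Δv₂ = v_c2 − v_a = 4222 m/s.
Total Δv = Δv₁ + Δv₂ = 22990 m/s = 22.99 km/s.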